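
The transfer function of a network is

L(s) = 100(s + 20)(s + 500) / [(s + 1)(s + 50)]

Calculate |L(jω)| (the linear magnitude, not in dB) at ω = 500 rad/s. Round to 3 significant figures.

141

At s = jω = j500:
zero (s+20): 20 + j500 → |·| = √(20²+500²) = √250400 ≈ 500.4, ∠ = arctan(500/20) ≈ 87.71°
zero (s+500): 500 + j500 → |·| = √(500²+500²) = √500000 ≈ 707.11, ∠ = arctan(500/500) ≈ 45.00°
pole (s+1): 1 + j500 → |·| = √(1²+500²) = √250001 ≈ 500, ∠ = arctan(500/1) ≈ 89.89°
pole (s+50): 50 + j500 → |·| = √(50²+500²) = √252500 ≈ 502.49, ∠ = arctan(500/50) ≈ 84.29°
|L| = 100 · 3.5384e+05 / 2.5124e+05 ≈ 140.84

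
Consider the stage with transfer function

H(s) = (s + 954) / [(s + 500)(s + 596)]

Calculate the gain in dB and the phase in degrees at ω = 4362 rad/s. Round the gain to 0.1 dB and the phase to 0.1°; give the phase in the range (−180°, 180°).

At s = jω = j4362:
zero (s+954): 954 + j4362 → |·| = √(954²+4362²) = √19937160 ≈ 4465.1, ∠ = arctan(4362/954) ≈ 77.66°
pole (s+500): 500 + j4362 → |·| = √(500²+4362²) = √19277044 ≈ 4390.6, ∠ = arctan(4362/500) ≈ 83.46°
pole (s+596): 596 + j4362 → |·| = √(596²+4362²) = √19382260 ≈ 4402.5, ∠ = arctan(4362/596) ≈ 82.22°
|H| = 1 · 4465.1 / 1.933e+07 ≈ 0.00023099
Gain = 20 log₁₀(0.00023099) ≈ -72.73 dB
∠H = 77.66° − 165.68° = -88.02°

-72.7 dB, -88.0°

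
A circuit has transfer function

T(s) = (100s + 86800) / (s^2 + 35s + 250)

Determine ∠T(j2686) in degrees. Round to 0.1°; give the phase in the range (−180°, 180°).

Substitute s = j2686:
Numerator: 100(j2686) + 86800 = 86800 + j268600
Denominator: (j2686)^2 + 35(j2686) + 250 = -7214346 + j94010
|N| = √(86800² + 268600²) ≈ 2.8228e+05, ∠N ≈ 72.09°
|D| = √(7214346² + 94010²) ≈ 7.215e+06, ∠D ≈ 179.25°
∠T = 72.09° − 179.25° = -107.16°

-107.2°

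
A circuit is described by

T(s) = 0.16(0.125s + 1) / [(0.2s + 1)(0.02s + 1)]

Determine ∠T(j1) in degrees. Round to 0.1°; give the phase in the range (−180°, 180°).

-5.3°

At ω = 1 rad/s:
zero (1 + j1·0.125) = 1 + j0.125 → |·| ≈ 1.0078, ∠ ≈ 7.13°
pole (1 + j1·0.2) = 1 + j0.2 → |·| ≈ 1.0198, ∠ ≈ 11.31°
pole (1 + j1·0.02) = 1 + j0.02 → |·| ≈ 1.0002, ∠ ≈ 1.15°
∠T = (7.13°) − (11.31° + 1.15°) = -5.33°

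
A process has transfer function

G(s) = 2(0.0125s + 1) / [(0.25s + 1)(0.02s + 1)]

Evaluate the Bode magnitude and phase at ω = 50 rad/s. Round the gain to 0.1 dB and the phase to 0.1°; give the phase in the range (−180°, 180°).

-17.5 dB, -98.4°

At ω = 50 rad/s:
zero (1 + j50·0.0125) = 1 + j0.625 → |·| ≈ 1.1792, ∠ ≈ 32.01°
pole (1 + j50·0.25) = 1 + j12.5 → |·| ≈ 12.54, ∠ ≈ 85.43°
pole (1 + j50·0.02) = 1 + j1 → |·| ≈ 1.4142, ∠ ≈ 45.00°
|G| = 2 · 1.1792 / (12.54 · 1.4142) ≈ 0.13299
Gain = 20 log₁₀(0.13299) ≈ -17.52 dB
∠G = (32.01°) − (85.43° + 45.00°) = -98.42°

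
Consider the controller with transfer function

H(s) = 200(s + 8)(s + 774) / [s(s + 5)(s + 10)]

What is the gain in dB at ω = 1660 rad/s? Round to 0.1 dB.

At s = jω = j1660:
zero (s+8): 8 + j1660 → |·| = √(8²+1660²) = √2755664 ≈ 1660, ∠ = arctan(1660/8) ≈ 89.72°
zero (s+774): 774 + j1660 → |·| = √(774²+1660²) = √3354676 ≈ 1831.6, ∠ = arctan(1660/774) ≈ 65.00°
pole (s+5): 5 + j1660 → |·| = √(5²+1660²) = √2755625 ≈ 1660, ∠ = arctan(1660/5) ≈ 89.83°
pole (s+10): 10 + j1660 → |·| = √(10²+1660²) = √2755700 ≈ 1660, ∠ = arctan(1660/10) ≈ 89.65°
pole at origin: |s| = 1660, ∠ = 90.00° (in denominator)
|H| = 200 · 3.0405e+06 / 4.5743e+09 ≈ 0.13294
Gain = 20 log₁₀(0.13294) ≈ -17.53 dB

-17.5 dB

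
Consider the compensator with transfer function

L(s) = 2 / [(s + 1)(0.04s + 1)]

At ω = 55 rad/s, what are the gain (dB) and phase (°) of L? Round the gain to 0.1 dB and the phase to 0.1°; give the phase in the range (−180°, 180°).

At ω = 55 rad/s:
pole (1 + j55·1) = 1 + j55 → |·| ≈ 55.009, ∠ ≈ 88.96°
pole (1 + j55·0.04) = 1 + j2.2 → |·| ≈ 2.4166, ∠ ≈ 65.56°
|L| = 2 · 1 / (55.009 · 2.4166) ≈ 0.015045
Gain = 20 log₁₀(0.015045) ≈ -36.45 dB
∠L = (0°) − (88.96° + 65.56°) = -154.52°

-36.5 dB, -154.5°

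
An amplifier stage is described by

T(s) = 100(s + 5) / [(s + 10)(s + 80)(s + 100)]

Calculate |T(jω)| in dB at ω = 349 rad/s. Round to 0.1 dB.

-62.3 dB

At s = jω = j349:
zero (s+5): 5 + j349 → |·| = √(5²+349²) = √121826 ≈ 349.04, ∠ = arctan(349/5) ≈ 89.18°
pole (s+10): 10 + j349 → |·| = √(10²+349²) = √121901 ≈ 349.14, ∠ = arctan(349/10) ≈ 88.36°
pole (s+80): 80 + j349 → |·| = √(80²+349²) = √128201 ≈ 358.05, ∠ = arctan(349/80) ≈ 77.09°
pole (s+100): 100 + j349 → |·| = √(100²+349²) = √131801 ≈ 363.04, ∠ = arctan(349/100) ≈ 74.01°
|T| = 100 · 349.04 / 4.5383e+07 ≈ 0.0007691
Gain = 20 log₁₀(0.0007691) ≈ -62.28 dB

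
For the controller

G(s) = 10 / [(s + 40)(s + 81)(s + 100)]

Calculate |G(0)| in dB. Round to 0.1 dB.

G(0) = 10 / (40·81·100) ≈ 3.0864e-05
20 log₁₀(3.0864e-05) ≈ -90.21 dB

-90.2 dB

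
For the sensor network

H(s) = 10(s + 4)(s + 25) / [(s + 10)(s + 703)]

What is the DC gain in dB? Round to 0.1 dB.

-16.9 dB

H(0) = 10·4·25 / (10·703) ≈ 0.14225
20 log₁₀(0.14225) ≈ -16.94 dB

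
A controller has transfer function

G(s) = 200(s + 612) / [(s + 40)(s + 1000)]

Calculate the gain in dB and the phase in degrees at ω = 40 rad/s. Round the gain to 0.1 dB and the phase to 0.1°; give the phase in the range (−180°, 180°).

6.7 dB, -43.6°

At s = jω = j40:
zero (s+612): 612 + j40 → |·| = √(612²+40²) = √376144 ≈ 613.31, ∠ = arctan(40/612) ≈ 3.74°
pole (s+40): 40 + j40 → |·| = √(40²+40²) = √3200 ≈ 56.569, ∠ = arctan(40/40) ≈ 45.00°
pole (s+1000): 1000 + j40 → |·| = √(1000²+40²) = √1001600 ≈ 1000.8, ∠ = arctan(40/1000) ≈ 2.29°
|G| = 200 · 613.31 / 56614 ≈ 2.1666
Gain = 20 log₁₀(2.1666) ≈ 6.72 dB
∠G = 3.74° − 47.29° = -43.55°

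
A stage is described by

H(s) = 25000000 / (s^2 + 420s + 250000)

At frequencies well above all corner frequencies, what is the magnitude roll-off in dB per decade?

Each pole contributes −20 dB/decade at high frequency; each zero contributes +20 dB/decade.
Net: 0 zero(s) − 2 pole(s) → -40 dB/decade.

-40 dB/decade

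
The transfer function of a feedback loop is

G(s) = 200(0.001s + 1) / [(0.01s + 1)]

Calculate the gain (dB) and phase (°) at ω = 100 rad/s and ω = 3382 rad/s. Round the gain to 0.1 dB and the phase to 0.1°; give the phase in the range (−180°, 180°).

ω = 100: 43.1 dB, -39.3°; ω = 3382: 26.4 dB, -14.8°

At ω = 100 rad/s:
zero (1 + j100·0.001) = 1 + j0.1 → |·| ≈ 1.005, ∠ ≈ 5.71°
pole (1 + j100·0.01) = 1 + j1 → |·| ≈ 1.4142, ∠ ≈ 45.00°
|G| = 200 · 1.005 / (1.4142) ≈ 142.13
Gain = 20 log₁₀(142.13) ≈ 43.05 dB
∠G = (5.71°) − (45.00°) = -39.29°

At ω = 3382 rad/s:
zero (1 + j3382·0.001) = 1 + j3.382 → |·| ≈ 3.5267, ∠ ≈ 73.53°
pole (1 + j3382·0.01) = 1 + j33.82 → |·| ≈ 33.835, ∠ ≈ 88.31°
|G| = 200 · 3.5267 / (33.835) ≈ 20.846
Gain = 20 log₁₀(20.846) ≈ 26.38 dB
∠G = (73.53°) − (88.31°) = -14.78°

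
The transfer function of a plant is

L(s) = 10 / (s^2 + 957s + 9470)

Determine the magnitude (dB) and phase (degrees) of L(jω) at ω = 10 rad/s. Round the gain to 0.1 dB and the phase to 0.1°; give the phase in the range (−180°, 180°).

-62.5 dB, -45.6°

Substitute s = j10:
Numerator: 10 = 10 + j0
Denominator: (j10)^2 + 957(j10) + 9470 = 9370 + j9570
|N| = √(10² + 0²) ≈ 10, ∠N ≈ 0.00°
|D| = √(9370² + 9570²) ≈ 13393, ∠D ≈ 45.61°
|L| = 10 / 13393 ≈ 0.00074666
Gain = 20 log₁₀(0.00074666) ≈ -62.54 dB
∠L = 0.00° − 45.61° = -45.61°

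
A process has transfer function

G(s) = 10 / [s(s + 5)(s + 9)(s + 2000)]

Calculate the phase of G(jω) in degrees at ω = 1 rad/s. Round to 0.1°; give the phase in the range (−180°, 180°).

-107.7°

At s = jω = j1:
pole (s+5): 5 + j1 → |·| = √(5²+1²) = √26 ≈ 5.099, ∠ = arctan(1/5) ≈ 11.31°
pole (s+9): 9 + j1 → |·| = √(9²+1²) = √82 ≈ 9.0554, ∠ = arctan(1/9) ≈ 6.34°
pole (s+2000): 2000 + j1 → |·| = √(2000²+1²) = √4000001 ≈ 2000, ∠ = arctan(1/2000) ≈ 0.03°
pole at origin: |s| = 1, ∠ = 90.00° (in denominator)
∠G = 0.00° − 107.68° = -107.68°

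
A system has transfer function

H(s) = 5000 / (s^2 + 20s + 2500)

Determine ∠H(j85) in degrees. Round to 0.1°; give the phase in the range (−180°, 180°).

At s = jω = j85:
quadratic: (j85)² + 20·j85 + 2500 = -4725 + j1700 → |·| ≈ 5021.5, ∠ ≈ 160.21°
∠H = 0.00° − 160.21° = -160.21°

-160.2°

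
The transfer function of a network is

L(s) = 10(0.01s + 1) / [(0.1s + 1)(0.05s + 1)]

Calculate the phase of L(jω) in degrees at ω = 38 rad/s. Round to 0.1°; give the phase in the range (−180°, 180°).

At ω = 38 rad/s:
zero (1 + j38·0.01) = 1 + j0.38 → |·| ≈ 1.0698, ∠ ≈ 20.81°
pole (1 + j38·0.1) = 1 + j3.8 → |·| ≈ 3.9294, ∠ ≈ 75.26°
pole (1 + j38·0.05) = 1 + j1.9 → |·| ≈ 2.1471, ∠ ≈ 62.24°
∠L = (20.81°) − (75.26° + 62.24°) = -116.69°

-116.7°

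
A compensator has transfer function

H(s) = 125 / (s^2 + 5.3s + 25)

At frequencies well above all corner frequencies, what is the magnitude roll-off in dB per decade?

Each pole contributes −20 dB/decade at high frequency; each zero contributes +20 dB/decade.
Net: 0 zero(s) − 2 pole(s) → -40 dB/decade.

-40 dB/decade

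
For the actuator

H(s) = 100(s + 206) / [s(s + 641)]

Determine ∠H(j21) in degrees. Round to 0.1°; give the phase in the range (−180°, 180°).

At s = jω = j21:
zero (s+206): 206 + j21 → |·| = √(206²+21²) = √42877 ≈ 207.07, ∠ = arctan(21/206) ≈ 5.82°
pole (s+641): 641 + j21 → |·| = √(641²+21²) = √411322 ≈ 641.34, ∠ = arctan(21/641) ≈ 1.88°
pole at origin: |s| = 21, ∠ = 90.00° (in denominator)
∠H = 5.82° − 91.88° = -86.06°

-86.1°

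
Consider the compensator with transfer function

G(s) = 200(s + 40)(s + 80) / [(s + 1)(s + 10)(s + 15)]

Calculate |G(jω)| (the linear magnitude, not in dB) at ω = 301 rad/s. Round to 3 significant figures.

At s = jω = j301:
zero (s+40): 40 + j301 → |·| = √(40²+301²) = √92201 ≈ 303.65, ∠ = arctan(301/40) ≈ 82.43°
zero (s+80): 80 + j301 → |·| = √(80²+301²) = √97001 ≈ 311.45, ∠ = arctan(301/80) ≈ 75.12°
pole (s+1): 1 + j301 → |·| = √(1²+301²) = √90602 ≈ 301, ∠ = arctan(301/1) ≈ 89.81°
pole (s+10): 10 + j301 → |·| = √(10²+301²) = √90701 ≈ 301.17, ∠ = arctan(301/10) ≈ 88.10°
pole (s+15): 15 + j301 → |·| = √(15²+301²) = √90826 ≈ 301.37, ∠ = arctan(301/15) ≈ 87.15°
|G| = 200 · 94572 / 2.732e+07 ≈ 0.69233

0.692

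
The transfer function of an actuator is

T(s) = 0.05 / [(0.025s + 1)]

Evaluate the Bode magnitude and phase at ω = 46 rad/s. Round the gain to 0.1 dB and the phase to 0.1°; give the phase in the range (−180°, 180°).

-29.7 dB, -49.0°

At ω = 46 rad/s:
pole (1 + j46·0.025) = 1 + j1.15 → |·| ≈ 1.524, ∠ ≈ 48.99°
|T| = 0.05 · 1 / (1.524) ≈ 0.032808
Gain = 20 log₁₀(0.032808) ≈ -29.68 dB
∠T = (0°) − (48.99°) = -48.99°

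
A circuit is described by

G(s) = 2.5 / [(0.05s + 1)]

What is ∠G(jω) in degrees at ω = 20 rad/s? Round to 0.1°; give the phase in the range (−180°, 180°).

-45.0°

At ω = 20 rad/s:
pole (1 + j20·0.05) = 1 + j1 → |·| ≈ 1.4142, ∠ ≈ 45.00°
∠G = (0°) − (45.00°) = -45.00°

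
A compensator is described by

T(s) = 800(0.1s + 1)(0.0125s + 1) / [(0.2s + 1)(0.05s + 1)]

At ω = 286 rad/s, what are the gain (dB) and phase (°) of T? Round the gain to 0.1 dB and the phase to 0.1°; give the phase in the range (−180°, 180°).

At ω = 286 rad/s:
zero (1 + j286·0.1) = 1 + j28.6 → |·| ≈ 28.617, ∠ ≈ 88.00°
zero (1 + j286·0.0125) = 1 + j3.575 → |·| ≈ 3.7122, ∠ ≈ 74.37°
pole (1 + j286·0.2) = 1 + j57.2 → |·| ≈ 57.209, ∠ ≈ 89.00°
pole (1 + j286·0.05) = 1 + j14.3 → |·| ≈ 14.335, ∠ ≈ 86.00°
|T| = 800 · 28.617 · 3.7122 / (57.209 · 14.335) ≈ 103.63
Gain = 20 log₁₀(103.63) ≈ 40.31 dB
∠T = (88.00° + 74.37°) − (89.00° + 86.00°) = -12.63°

40.3 dB, -12.6°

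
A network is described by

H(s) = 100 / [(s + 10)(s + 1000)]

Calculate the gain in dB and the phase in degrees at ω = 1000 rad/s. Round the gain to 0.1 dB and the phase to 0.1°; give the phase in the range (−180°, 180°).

-83.0 dB, -134.4°

At s = jω = j1000:
pole (s+10): 10 + j1000 → |·| = √(10²+1000²) = √1000100 ≈ 1000, ∠ = arctan(1000/10) ≈ 89.43°
pole (s+1000): 1000 + j1000 → |·| = √(1000²+1000²) = √2000000 ≈ 1414.2, ∠ = arctan(1000/1000) ≈ 45.00°
|H| = 100 / 1.4142e+06 ≈ 7.0711e-05
Gain = 20 log₁₀(7.0711e-05) ≈ -83.01 dB
∠H = 0.00° − 134.43° = -134.43°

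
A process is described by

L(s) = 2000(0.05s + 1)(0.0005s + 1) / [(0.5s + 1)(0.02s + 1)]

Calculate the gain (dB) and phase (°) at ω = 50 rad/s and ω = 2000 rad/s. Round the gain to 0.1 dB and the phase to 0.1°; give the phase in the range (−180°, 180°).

At ω = 50 rad/s:
zero (1 + j50·0.05) = 1 + j2.5 → |·| ≈ 2.6926, ∠ ≈ 68.20°
zero (1 + j50·0.0005) = 1 + j0.025 → |·| ≈ 1.0003, ∠ ≈ 1.43°
pole (1 + j50·0.5) = 1 + j25 → |·| ≈ 25.02, ∠ ≈ 87.71°
pole (1 + j50·0.02) = 1 + j1 → |·| ≈ 1.4142, ∠ ≈ 45.00°
|L| = 2000 · 2.6926 · 1.0003 / (25.02 · 1.4142) ≈ 152.24
Gain = 20 log₁₀(152.24) ≈ 43.65 dB
∠L = (68.20° + 1.43°) − (87.71° + 45.00°) = -63.08°

At ω = 2000 rad/s:
zero (1 + j2000·0.05) = 1 + j100 → |·| ≈ 100, ∠ ≈ 89.43°
zero (1 + j2000·0.0005) = 1 + j1 → |·| ≈ 1.4142, ∠ ≈ 45.00°
pole (1 + j2000·0.5) = 1 + j1000 → |·| ≈ 1000, ∠ ≈ 89.94°
pole (1 + j2000·0.02) = 1 + j40 → |·| ≈ 40.012, ∠ ≈ 88.57°
|L| = 2000 · 100 · 1.4142 / (1000 · 40.012) ≈ 7.0689
Gain = 20 log₁₀(7.0689) ≈ 16.99 dB
∠L = (89.43° + 45.00°) − (89.94° + 88.57°) = -44.08°

ω = 50: 43.7 dB, -63.1°; ω = 2000: 17.0 dB, -44.1°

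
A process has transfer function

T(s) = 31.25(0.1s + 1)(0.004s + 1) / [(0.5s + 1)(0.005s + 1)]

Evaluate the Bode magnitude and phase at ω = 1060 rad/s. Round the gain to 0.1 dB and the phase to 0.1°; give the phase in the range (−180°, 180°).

At ω = 1060 rad/s:
zero (1 + j1060·0.1) = 1 + j106 → |·| ≈ 106, ∠ ≈ 89.46°
zero (1 + j1060·0.004) = 1 + j4.24 → |·| ≈ 4.3563, ∠ ≈ 76.73°
pole (1 + j1060·0.5) = 1 + j530 → |·| ≈ 530, ∠ ≈ 89.89°
pole (1 + j1060·0.005) = 1 + j5.3 → |·| ≈ 5.3935, ∠ ≈ 79.32°
|T| = 31.25 · 106 · 4.3563 / (530 · 5.3935) ≈ 5.0481
Gain = 20 log₁₀(5.0481) ≈ 14.06 dB
∠T = (89.46° + 76.73°) − (89.89° + 79.32°) = -3.02°

14.1 dB, -3.0°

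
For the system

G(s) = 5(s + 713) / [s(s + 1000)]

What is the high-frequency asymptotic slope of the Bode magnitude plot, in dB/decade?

Each pole contributes −20 dB/decade at high frequency; each zero contributes +20 dB/decade.
Net: 1 zero(s) − 2 pole(s) → -20 dB/decade.

-20 dB/decade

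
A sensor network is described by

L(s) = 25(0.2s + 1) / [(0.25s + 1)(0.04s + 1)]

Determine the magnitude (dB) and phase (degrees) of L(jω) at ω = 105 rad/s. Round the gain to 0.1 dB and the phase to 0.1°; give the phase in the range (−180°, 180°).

At ω = 105 rad/s:
zero (1 + j105·0.2) = 1 + j21 → |·| ≈ 21.024, ∠ ≈ 87.27°
pole (1 + j105·0.25) = 1 + j26.25 → |·| ≈ 26.269, ∠ ≈ 87.82°
pole (1 + j105·0.04) = 1 + j4.2 → |·| ≈ 4.3174, ∠ ≈ 76.61°
|L| = 25 · 21.024 / (26.269 · 4.3174) ≈ 4.6344
Gain = 20 log₁₀(4.6344) ≈ 13.32 dB
∠L = (87.27°) − (87.82° + 76.61°) = -77.16°

13.3 dB, -77.2°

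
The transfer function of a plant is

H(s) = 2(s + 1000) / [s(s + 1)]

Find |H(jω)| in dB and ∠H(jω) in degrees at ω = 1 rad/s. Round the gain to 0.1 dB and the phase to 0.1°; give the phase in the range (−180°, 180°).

At s = jω = j1:
zero (s+1000): 1000 + j1 → |·| = √(1000²+1²) = √1000001 ≈ 1000, ∠ = arctan(1/1000) ≈ 0.06°
pole (s+1): 1 + j1 → |·| = √(1²+1²) = √2 ≈ 1.4142, ∠ = arctan(1/1) ≈ 45.00°
pole at origin: |s| = 1, ∠ = 90.00° (in denominator)
|H| = 2 · 1000 / 1.4142 ≈ 1414.2
Gain = 20 log₁₀(1414.2) ≈ 63.01 dB
∠H = 0.06° − 135.00° = -134.94°

63.0 dB, -134.9°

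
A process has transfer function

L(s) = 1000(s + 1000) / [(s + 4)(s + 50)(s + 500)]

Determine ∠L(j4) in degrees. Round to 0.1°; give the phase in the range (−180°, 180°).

At s = jω = j4:
zero (s+1000): 1000 + j4 → |·| = √(1000²+4²) = √1000016 ≈ 1000, ∠ = arctan(4/1000) ≈ 0.23°
pole (s+4): 4 + j4 → |·| = √(4²+4²) = √32 ≈ 5.6569, ∠ = arctan(4/4) ≈ 45.00°
pole (s+50): 50 + j4 → |·| = √(50²+4²) = √2516 ≈ 50.16, ∠ = arctan(4/50) ≈ 4.57°
pole (s+500): 500 + j4 → |·| = √(500²+4²) = √250016 ≈ 500.02, ∠ = arctan(4/500) ≈ 0.46°
∠L = 0.23° − 50.03° = -49.80°

-49.8°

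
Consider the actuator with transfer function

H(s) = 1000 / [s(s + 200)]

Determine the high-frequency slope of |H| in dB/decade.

-40 dB/decade

Each pole contributes −20 dB/decade at high frequency; each zero contributes +20 dB/decade.
Net: 0 zero(s) − 2 pole(s) → -40 dB/decade.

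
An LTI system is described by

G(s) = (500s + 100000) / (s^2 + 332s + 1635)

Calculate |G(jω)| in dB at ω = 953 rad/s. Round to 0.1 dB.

-5.9 dB

Substitute s = j953:
Numerator: 500(j953) + 100000 = 100000 + j476500
Denominator: (j953)^2 + 332(j953) + 1635 = -906574 + j316396
|N| = √(100000² + 476500²) ≈ 4.8688e+05, ∠N ≈ 78.15°
|D| = √(906574² + 316396²) ≈ 9.602e+05, ∠D ≈ 160.76°
|G| = 4.8688e+05 / 9.602e+05 ≈ 0.50706
Gain = 20 log₁₀(0.50706) ≈ -5.90 dB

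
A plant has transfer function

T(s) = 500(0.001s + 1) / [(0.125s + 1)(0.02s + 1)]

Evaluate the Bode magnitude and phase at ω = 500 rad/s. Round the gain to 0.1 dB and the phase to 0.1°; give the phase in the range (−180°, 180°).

-1.0 dB, -146.8°

At ω = 500 rad/s:
zero (1 + j500·0.001) = 1 + j0.5 → |·| ≈ 1.118, ∠ ≈ 26.57°
pole (1 + j500·0.125) = 1 + j62.5 → |·| ≈ 62.508, ∠ ≈ 89.08°
pole (1 + j500·0.02) = 1 + j10 → |·| ≈ 10.05, ∠ ≈ 84.29°
|T| = 500 · 1.118 / (62.508 · 10.05) ≈ 0.88984
Gain = 20 log₁₀(0.88984) ≈ -1.01 dB
∠T = (26.57°) − (89.08° + 84.29°) = -146.80°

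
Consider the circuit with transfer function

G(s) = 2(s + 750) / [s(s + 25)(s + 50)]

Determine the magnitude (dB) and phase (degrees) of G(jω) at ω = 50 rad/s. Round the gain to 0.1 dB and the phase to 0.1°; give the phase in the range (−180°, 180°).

At s = jω = j50:
zero (s+750): 750 + j50 → |·| = √(750²+50²) = √565000 ≈ 751.66, ∠ = arctan(50/750) ≈ 3.81°
pole (s+25): 25 + j50 → |·| = √(25²+50²) = √3125 ≈ 55.902, ∠ = arctan(50/25) ≈ 63.43°
pole (s+50): 50 + j50 → |·| = √(50²+50²) = √5000 ≈ 70.711, ∠ = arctan(50/50) ≈ 45.00°
pole at origin: |s| = 50, ∠ = 90.00° (in denominator)
|G| = 2 · 751.66 / 1.9764e+05 ≈ 0.0076064
Gain = 20 log₁₀(0.0076064) ≈ -42.38 dB
∠G = 3.81° − 198.43° = -194.62° ≡ 165.38° (principal value)

-42.4 dB, 165.4°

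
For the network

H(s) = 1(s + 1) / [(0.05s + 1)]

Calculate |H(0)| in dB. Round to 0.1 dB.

H(0) = 1 · 1 / 1 = 1
20 log₁₀(1) ≈ 0.00 dB

0.0 dB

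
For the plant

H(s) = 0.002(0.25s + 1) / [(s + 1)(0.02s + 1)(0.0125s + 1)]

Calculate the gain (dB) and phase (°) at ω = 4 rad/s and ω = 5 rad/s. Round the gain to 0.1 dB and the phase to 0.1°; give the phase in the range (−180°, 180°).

At ω = 4 rad/s:
zero (1 + j4·0.25) = 1 + j1 → |·| ≈ 1.4142, ∠ ≈ 45.00°
pole (1 + j4·1) = 1 + j4 → |·| ≈ 4.1231, ∠ ≈ 75.96°
pole (1 + j4·0.02) = 1 + j0.08 → |·| ≈ 1.0032, ∠ ≈ 4.57°
pole (1 + j4·0.0125) = 1 + j0.05 → |·| ≈ 1.0012, ∠ ≈ 2.86°
|H| = 0.002 · 1.4142 / (4.1231 · 1.0032 · 1.0012) ≈ 0.00068298
Gain = 20 log₁₀(0.00068298) ≈ -63.31 dB
∠H = (45.00°) − (75.96° + 4.57° + 2.86°) = -38.39°

At ω = 5 rad/s:
zero (1 + j5·0.25) = 1 + j1.25 → |·| ≈ 1.6008, ∠ ≈ 51.34°
pole (1 + j5·1) = 1 + j5 → |·| ≈ 5.099, ∠ ≈ 78.69°
pole (1 + j5·0.02) = 1 + j0.1 → |·| ≈ 1.005, ∠ ≈ 5.71°
pole (1 + j5·0.0125) = 1 + j0.0625 → |·| ≈ 1.002, ∠ ≈ 3.58°
|H| = 0.002 · 1.6008 / (5.099 · 1.005 · 1.002) ≈ 0.00062352
Gain = 20 log₁₀(0.00062352) ≈ -64.10 dB
∠H = (51.34°) − (78.69° + 5.71° + 3.58°) = -36.64°

ω = 4: -63.3 dB, -38.4°; ω = 5: -64.1 dB, -36.6°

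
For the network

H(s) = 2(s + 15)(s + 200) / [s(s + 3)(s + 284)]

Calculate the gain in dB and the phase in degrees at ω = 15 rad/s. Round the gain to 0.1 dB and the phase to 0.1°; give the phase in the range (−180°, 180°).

-17.7 dB, -122.4°

At s = jω = j15:
zero (s+15): 15 + j15 → |·| = √(15²+15²) = √450 ≈ 21.213, ∠ = arctan(15/15) ≈ 45.00°
zero (s+200): 200 + j15 → |·| = √(200²+15²) = √40225 ≈ 200.56, ∠ = arctan(15/200) ≈ 4.29°
pole (s+3): 3 + j15 → |·| = √(3²+15²) = √234 ≈ 15.297, ∠ = arctan(15/3) ≈ 78.69°
pole (s+284): 284 + j15 → |·| = √(284²+15²) = √80881 ≈ 284.4, ∠ = arctan(15/284) ≈ 3.02°
pole at origin: |s| = 15, ∠ = 90.00° (in denominator)
|H| = 2 · 4254.5 / 65257 ≈ 0.13039
Gain = 20 log₁₀(0.13039) ≈ -17.70 dB
∠H = 49.29° − 171.71° = -122.42°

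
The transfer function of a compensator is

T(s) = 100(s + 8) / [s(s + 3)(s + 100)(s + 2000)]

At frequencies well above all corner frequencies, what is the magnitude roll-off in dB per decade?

-60 dB/decade

Each pole contributes −20 dB/decade at high frequency; each zero contributes +20 dB/decade.
Net: 1 zero(s) − 4 pole(s) → -60 dB/decade.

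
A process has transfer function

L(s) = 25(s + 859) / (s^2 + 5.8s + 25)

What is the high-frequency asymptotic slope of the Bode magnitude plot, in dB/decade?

Each pole contributes −20 dB/decade at high frequency; each zero contributes +20 dB/decade.
Net: 1 zero(s) − 2 pole(s) → -20 dB/decade.

-20 dB/decade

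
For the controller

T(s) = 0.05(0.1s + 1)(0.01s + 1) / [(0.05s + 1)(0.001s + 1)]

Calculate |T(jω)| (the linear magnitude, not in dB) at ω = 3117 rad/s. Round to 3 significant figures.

0.953

At ω = 3117 rad/s:
zero (1 + j3117·0.1) = 1 + j311.7 → |·| ≈ 311.7, ∠ ≈ 89.82°
zero (1 + j3117·0.01) = 1 + j31.17 → |·| ≈ 31.186, ∠ ≈ 88.16°
pole (1 + j3117·0.05) = 1 + j155.85 → |·| ≈ 155.85, ∠ ≈ 89.63°
pole (1 + j3117·0.001) = 1 + j3.117 → |·| ≈ 3.2735, ∠ ≈ 72.21°
|T| = 0.05 · 311.7 · 31.186 / (155.85 · 3.2735) ≈ 0.95268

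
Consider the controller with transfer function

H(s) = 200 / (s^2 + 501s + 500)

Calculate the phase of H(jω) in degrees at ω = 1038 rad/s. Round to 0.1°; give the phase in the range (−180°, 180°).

-154.2°

Substitute s = j1038:
Numerator: 200 = 200 + j0
Denominator: (j1038)^2 + 501(j1038) + 500 = -1076944 + j520038
|N| = √(200² + 0²) ≈ 200, ∠N ≈ 0.00°
|D| = √(1076944² + 520038²) ≈ 1.1959e+06, ∠D ≈ 154.22°
∠H = 0.00° − 154.22° = -154.22°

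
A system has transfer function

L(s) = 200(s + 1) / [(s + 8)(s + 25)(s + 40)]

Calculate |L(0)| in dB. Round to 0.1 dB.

-32.0 dB

L(0) = 200·1 / (8·25·40) = 0.025
20 log₁₀(0.025) ≈ -32.04 dB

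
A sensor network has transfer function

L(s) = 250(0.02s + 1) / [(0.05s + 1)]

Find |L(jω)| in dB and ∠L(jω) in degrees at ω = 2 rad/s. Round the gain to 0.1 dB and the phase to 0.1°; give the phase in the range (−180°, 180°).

At ω = 2 rad/s:
zero (1 + j2·0.02) = 1 + j0.04 → |·| ≈ 1.0008, ∠ ≈ 2.29°
pole (1 + j2·0.05) = 1 + j0.1 → |·| ≈ 1.005, ∠ ≈ 5.71°
|L| = 250 · 1.0008 / (1.005) ≈ 248.96
Gain = 20 log₁₀(248.96) ≈ 47.92 dB
∠L = (2.29°) − (5.71°) = -3.42°

47.9 dB, -3.4°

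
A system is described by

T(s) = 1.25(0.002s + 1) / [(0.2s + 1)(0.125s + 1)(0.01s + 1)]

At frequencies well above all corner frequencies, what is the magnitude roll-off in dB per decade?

-40 dB/decade

Each pole contributes −20 dB/decade at high frequency; each zero contributes +20 dB/decade.
Net: 1 zero(s) − 3 pole(s) → -40 dB/decade.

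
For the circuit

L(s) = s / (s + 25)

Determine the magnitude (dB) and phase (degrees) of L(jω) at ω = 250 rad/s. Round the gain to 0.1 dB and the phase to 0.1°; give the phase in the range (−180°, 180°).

-0.0 dB, 5.7°

At s = jω = j250:
zero at origin: s = j250 → |·| = 250, ∠ = 90.00°
pole (s+25): 25 + j250 → |·| = √(25²+250²) = √63125 ≈ 251.25, ∠ = arctan(250/25) ≈ 84.29°
|L| = 1 · 250 / 251.25 ≈ 0.99502
Gain = 20 log₁₀(0.99502) ≈ -0.04 dB
∠L = 90.00° − 84.29° = 5.71°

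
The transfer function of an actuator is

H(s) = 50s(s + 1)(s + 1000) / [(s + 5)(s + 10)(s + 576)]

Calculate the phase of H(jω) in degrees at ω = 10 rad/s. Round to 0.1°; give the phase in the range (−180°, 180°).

65.4°

At s = jω = j10:
zero (s+1): 1 + j10 → |·| = √(1²+10²) = √101 ≈ 10.05, ∠ = arctan(10/1) ≈ 84.29°
zero (s+1000): 1000 + j10 → |·| = √(1000²+10²) = √1000100 ≈ 1000, ∠ = arctan(10/1000) ≈ 0.57°
zero at origin: s = j10 → |·| = 10, ∠ = 90.00°
pole (s+5): 5 + j10 → |·| = √(5²+10²) = √125 ≈ 11.18, ∠ = arctan(10/5) ≈ 63.43°
pole (s+10): 10 + j10 → |·| = √(10²+10²) = √200 ≈ 14.142, ∠ = arctan(10/10) ≈ 45.00°
pole (s+576): 576 + j10 → |·| = √(576²+10²) = √331876 ≈ 576.09, ∠ = arctan(10/576) ≈ 0.99°
∠H = 174.86° − 109.42° = 65.44°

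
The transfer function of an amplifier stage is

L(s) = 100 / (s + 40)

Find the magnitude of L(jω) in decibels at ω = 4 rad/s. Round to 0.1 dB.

7.9 dB

Substitute s = j4:
Numerator: 100 = 100 + j0
Denominator: (j4) + 40 = 40 + j4
|N| = √(100² + 0²) ≈ 100, ∠N ≈ 0.00°
|D| = √(40² + 4²) ≈ 40.2, ∠D ≈ 5.71°
|L| = 100 / 40.2 ≈ 2.4876
Gain = 20 log₁₀(2.4876) ≈ 7.92 dB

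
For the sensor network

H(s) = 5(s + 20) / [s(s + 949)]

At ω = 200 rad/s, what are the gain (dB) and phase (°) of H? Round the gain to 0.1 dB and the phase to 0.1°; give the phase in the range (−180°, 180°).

-45.7 dB, -17.6°

At s = jω = j200:
zero (s+20): 20 + j200 → |·| = √(20²+200²) = √40400 ≈ 201, ∠ = arctan(200/20) ≈ 84.29°
pole (s+949): 949 + j200 → |·| = √(949²+200²) = √940601 ≈ 969.85, ∠ = arctan(200/949) ≈ 11.90°
pole at origin: |s| = 200, ∠ = 90.00° (in denominator)
|H| = 5 · 201 / 1.9397e+05 ≈ 0.0051812
Gain = 20 log₁₀(0.0051812) ≈ -45.71 dB
∠H = 84.29° − 101.90° = -17.61°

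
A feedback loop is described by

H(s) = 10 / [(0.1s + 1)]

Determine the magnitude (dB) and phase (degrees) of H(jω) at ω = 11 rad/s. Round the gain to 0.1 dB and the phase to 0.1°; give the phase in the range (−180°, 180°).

16.6 dB, -47.7°

At ω = 11 rad/s:
pole (1 + j11·0.1) = 1 + j1.1 → |·| ≈ 1.4866, ∠ ≈ 47.73°
|H| = 10 · 1 / (1.4866) ≈ 6.7268
Gain = 20 log₁₀(6.7268) ≈ 16.56 dB
∠H = (0°) − (47.73°) = -47.73°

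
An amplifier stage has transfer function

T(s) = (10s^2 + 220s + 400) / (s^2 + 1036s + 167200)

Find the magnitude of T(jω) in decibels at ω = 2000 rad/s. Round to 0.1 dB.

19.3 dB

Substitute s = j2000:
Numerator: 10(j2000)^2 + 220(j2000) + 400 = -39999600 + j440000
Denominator: (j2000)^2 + 1036(j2000) + 167200 = -3832800 + j2072000
|N| = √(39999600² + 440000²) ≈ 4.0002e+07, ∠N ≈ 179.37°
|D| = √(3832800² + 2072000²) ≈ 4.357e+06, ∠D ≈ 151.60°
|T| = 4.0002e+07 / 4.357e+06 ≈ 9.1811
Gain = 20 log₁₀(9.1811) ≈ 19.26 dB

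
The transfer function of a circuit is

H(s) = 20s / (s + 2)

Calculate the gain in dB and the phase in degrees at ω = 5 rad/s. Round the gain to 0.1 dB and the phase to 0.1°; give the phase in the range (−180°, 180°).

At s = jω = j5:
zero at origin: s = j5 → |·| = 5, ∠ = 90.00°
pole (s+2): 2 + j5 → |·| = √(2²+5²) = √29 ≈ 5.3852, ∠ = arctan(5/2) ≈ 68.20°
|H| = 20 · 5 / 5.3852 ≈ 18.569
Gain = 20 log₁₀(18.569) ≈ 25.38 dB
∠H = 90.00° − 68.20° = 21.80°

25.4 dB, 21.8°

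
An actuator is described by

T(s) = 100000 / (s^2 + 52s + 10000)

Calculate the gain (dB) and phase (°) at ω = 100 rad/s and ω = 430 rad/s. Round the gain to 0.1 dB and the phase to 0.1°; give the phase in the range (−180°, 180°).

At s = jω = j100:
quadratic: (j100)² + 52·j100 + 10000 = 0 + j5200 → |·| ≈ 5200, ∠ ≈ 90.00°
|T| = 100000 / 5200 ≈ 19.231
Gain = 20 log₁₀(19.231) ≈ 25.68 dB
∠T = 0.00° − 90.00° = -90.00°

At s = jω = j430:
quadratic: (j430)² + 52·j430 + 10000 = -174900 + j22360 → |·| ≈ 1.7632e+05, ∠ ≈ 172.71°
|T| = 100000 / 1.7632e+05 ≈ 0.56715
Gain = 20 log₁₀(0.56715) ≈ -4.93 dB
∠T = 0.00° − 172.71° = -172.71°

ω = 100: 25.7 dB, -90.0°; ω = 430: -4.9 dB, -172.7°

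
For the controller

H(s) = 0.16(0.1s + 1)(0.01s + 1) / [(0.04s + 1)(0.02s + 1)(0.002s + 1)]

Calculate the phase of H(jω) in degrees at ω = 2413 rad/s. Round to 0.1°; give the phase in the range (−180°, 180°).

At ω = 2413 rad/s:
zero (1 + j2413·0.1) = 1 + j241.3 → |·| ≈ 241.3, ∠ ≈ 89.76°
zero (1 + j2413·0.01) = 1 + j24.13 → |·| ≈ 24.151, ∠ ≈ 87.63°
pole (1 + j2413·0.04) = 1 + j96.52 → |·| ≈ 96.525, ∠ ≈ 89.41°
pole (1 + j2413·0.02) = 1 + j48.26 → |·| ≈ 48.27, ∠ ≈ 88.81°
pole (1 + j2413·0.002) = 1 + j4.826 → |·| ≈ 4.9285, ∠ ≈ 78.29°
∠H = (89.76° + 87.63°) − (89.41° + 88.81° + 78.29°) = -79.12°

-79.1°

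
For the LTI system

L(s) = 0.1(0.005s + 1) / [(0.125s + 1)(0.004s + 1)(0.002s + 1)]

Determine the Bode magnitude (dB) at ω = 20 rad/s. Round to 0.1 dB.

-28.6 dB

At ω = 20 rad/s:
zero (1 + j20·0.005) = 1 + j0.1 → |·| ≈ 1.005, ∠ ≈ 5.71°
pole (1 + j20·0.125) = 1 + j2.5 → |·| ≈ 2.6926, ∠ ≈ 68.20°
pole (1 + j20·0.004) = 1 + j0.08 → |·| ≈ 1.0032, ∠ ≈ 4.57°
pole (1 + j20·0.002) = 1 + j0.04 → |·| ≈ 1.0008, ∠ ≈ 2.29°
|L| = 0.1 · 1.005 / (2.6926 · 1.0032 · 1.0008) ≈ 0.037176
Gain = 20 log₁₀(0.037176) ≈ -28.59 dB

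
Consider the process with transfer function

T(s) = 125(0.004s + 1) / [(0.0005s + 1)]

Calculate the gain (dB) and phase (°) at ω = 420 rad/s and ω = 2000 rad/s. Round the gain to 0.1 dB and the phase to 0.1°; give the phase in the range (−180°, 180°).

At ω = 420 rad/s:
zero (1 + j420·0.004) = 1 + j1.68 → |·| ≈ 1.9551, ∠ ≈ 59.24°
pole (1 + j420·0.0005) = 1 + j0.21 → |·| ≈ 1.0218, ∠ ≈ 11.86°
|T| = 125 · 1.9551 / (1.0218) ≈ 239.17
Gain = 20 log₁₀(239.17) ≈ 47.57 dB
∠T = (59.24°) − (11.86°) = 47.38°

At ω = 2000 rad/s:
zero (1 + j2000·0.004) = 1 + j8 → |·| ≈ 8.0623, ∠ ≈ 82.87°
pole (1 + j2000·0.0005) = 1 + j1 → |·| ≈ 1.4142, ∠ ≈ 45.00°
|T| = 125 · 8.0623 / (1.4142) ≈ 712.62
Gain = 20 log₁₀(712.62) ≈ 57.06 dB
∠T = (82.87°) − (45.00°) = 37.87°

ω = 420: 47.6 dB, 47.4°; ω = 2000: 57.1 dB, 37.9°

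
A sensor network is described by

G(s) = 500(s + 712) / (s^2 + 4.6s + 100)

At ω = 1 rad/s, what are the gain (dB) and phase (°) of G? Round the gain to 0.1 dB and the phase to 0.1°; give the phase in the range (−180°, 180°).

71.1 dB, -2.6°

At s = jω = j1:
zero (s+712): 712 + j1 → |·| = √(712²+1²) = √506945 ≈ 712, ∠ = arctan(1/712) ≈ 0.08°
quadratic: (j1)² + 4.6·j1 + 100 = 99 + j4.6 → |·| ≈ 99.107, ∠ ≈ 2.66°
|G| = 500 · 712 / 99.107 ≈ 3592.1
Gain = 20 log₁₀(3592.1) ≈ 71.11 dB
∠G = 0.08° − 2.66° = -2.58°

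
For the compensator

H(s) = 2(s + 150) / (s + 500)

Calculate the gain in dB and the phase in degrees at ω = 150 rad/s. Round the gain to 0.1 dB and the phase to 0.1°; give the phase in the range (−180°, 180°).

At s = jω = j150:
zero (s+150): 150 + j150 → |·| = √(150²+150²) = √45000 ≈ 212.13, ∠ = arctan(150/150) ≈ 45.00°
pole (s+500): 500 + j150 → |·| = √(500²+150²) = √272500 ≈ 522.02, ∠ = arctan(150/500) ≈ 16.70°
|H| = 2 · 212.13 / 522.02 ≈ 0.81273
Gain = 20 log₁₀(0.81273) ≈ -1.80 dB
∠H = 45.00° − 16.70° = 28.30°

-1.8 dB, 28.3°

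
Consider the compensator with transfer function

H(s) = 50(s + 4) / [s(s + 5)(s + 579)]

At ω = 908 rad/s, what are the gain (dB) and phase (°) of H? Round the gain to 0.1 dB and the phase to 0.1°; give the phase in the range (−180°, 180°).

At s = jω = j908:
zero (s+4): 4 + j908 → |·| = √(4²+908²) = √824480 ≈ 908.01, ∠ = arctan(908/4) ≈ 89.75°
pole (s+5): 5 + j908 → |·| = √(5²+908²) = √824489 ≈ 908.01, ∠ = arctan(908/5) ≈ 89.68°
pole (s+579): 579 + j908 → |·| = √(579²+908²) = √1159705 ≈ 1076.9, ∠ = arctan(908/579) ≈ 57.48°
pole at origin: |s| = 908, ∠ = 90.00° (in denominator)
|H| = 50 · 908.01 / 8.8788e+08 ≈ 5.1134e-05
Gain = 20 log₁₀(5.1134e-05) ≈ -85.83 dB
∠H = 89.75° − 237.16° = -147.41°

-85.8 dB, -147.4°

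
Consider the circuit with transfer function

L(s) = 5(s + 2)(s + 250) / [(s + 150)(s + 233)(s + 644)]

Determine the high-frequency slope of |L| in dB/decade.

Each pole contributes −20 dB/decade at high frequency; each zero contributes +20 dB/decade.
Net: 2 zero(s) − 3 pole(s) → -20 dB/decade.

-20 dB/decade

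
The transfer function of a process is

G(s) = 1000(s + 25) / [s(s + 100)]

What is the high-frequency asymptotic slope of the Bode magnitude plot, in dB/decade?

Each pole contributes −20 dB/decade at high frequency; each zero contributes +20 dB/decade.
Net: 1 zero(s) − 2 pole(s) → -20 dB/decade.

-20 dB/decade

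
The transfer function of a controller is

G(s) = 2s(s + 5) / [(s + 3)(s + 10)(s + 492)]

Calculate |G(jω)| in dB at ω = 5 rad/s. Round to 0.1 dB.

-53.1 dB

At s = jω = j5:
zero (s+5): 5 + j5 → |·| = √(5²+5²) = √50 ≈ 7.0711, ∠ = arctan(5/5) ≈ 45.00°
zero at origin: s = j5 → |·| = 5, ∠ = 90.00°
pole (s+3): 3 + j5 → |·| = √(3²+5²) = √34 ≈ 5.831, ∠ = arctan(5/3) ≈ 59.04°
pole (s+10): 10 + j5 → |·| = √(10²+5²) = √125 ≈ 11.18, ∠ = arctan(5/10) ≈ 26.57°
pole (s+492): 492 + j5 → |·| = √(492²+5²) = √242089 ≈ 492.03, ∠ = arctan(5/492) ≈ 0.58°
|G| = 2 · 35.355 / 32076 ≈ 0.0022045
Gain = 20 log₁₀(0.0022045) ≈ -53.13 dB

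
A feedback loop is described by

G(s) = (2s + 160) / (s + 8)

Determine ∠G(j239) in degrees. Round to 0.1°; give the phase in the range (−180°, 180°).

-16.6°

Substitute s = j239:
Numerator: 2(j239) + 160 = 160 + j478
Denominator: (j239) + 8 = 8 + j239
|N| = √(160² + 478²) ≈ 504.07, ∠N ≈ 71.49°
|D| = √(8² + 239²) ≈ 239.13, ∠D ≈ 88.08°
∠G = 71.49° − 88.08° = -16.59°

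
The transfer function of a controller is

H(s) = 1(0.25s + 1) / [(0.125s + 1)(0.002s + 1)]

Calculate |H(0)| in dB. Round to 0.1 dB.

H(0) = 1 · 1 / 1 = 1
20 log₁₀(1) ≈ 0.00 dB

0.0 dB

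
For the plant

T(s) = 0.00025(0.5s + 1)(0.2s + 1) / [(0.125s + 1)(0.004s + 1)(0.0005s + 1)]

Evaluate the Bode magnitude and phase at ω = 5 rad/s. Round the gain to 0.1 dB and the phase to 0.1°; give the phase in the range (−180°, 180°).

-61.9 dB, 79.9°

At ω = 5 rad/s:
zero (1 + j5·0.5) = 1 + j2.5 → |·| ≈ 2.6926, ∠ ≈ 68.20°
zero (1 + j5·0.2) = 1 + j1 → |·| ≈ 1.4142, ∠ ≈ 45.00°
pole (1 + j5·0.125) = 1 + j0.625 → |·| ≈ 1.1792, ∠ ≈ 32.01°
pole (1 + j5·0.004) = 1 + j0.02 → |·| ≈ 1.0002, ∠ ≈ 1.15°
pole (1 + j5·0.0005) = 1 + j0.0025 → |·| ≈ 1, ∠ ≈ 0.14°
|T| = 0.00025 · 2.6926 · 1.4142 / (1.1792 · 1.0002 · 1) ≈ 0.00080714
Gain = 20 log₁₀(0.00080714) ≈ -61.86 dB
∠T = (68.20° + 45.00°) − (32.01° + 1.15° + 0.14°) = 79.90°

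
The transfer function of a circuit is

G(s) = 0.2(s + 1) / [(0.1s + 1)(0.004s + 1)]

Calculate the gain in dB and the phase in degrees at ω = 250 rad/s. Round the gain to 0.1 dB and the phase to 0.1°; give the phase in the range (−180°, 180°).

3.0 dB, -42.9°

At ω = 250 rad/s:
zero (1 + j250·1) = 1 + j250 → |·| ≈ 250, ∠ ≈ 89.77°
pole (1 + j250·0.1) = 1 + j25 → |·| ≈ 25.02, ∠ ≈ 87.71°
pole (1 + j250·0.004) = 1 + j1 → |·| ≈ 1.4142, ∠ ≈ 45.00°
|G| = 0.2 · 250 / (25.02 · 1.4142) ≈ 1.4131
Gain = 20 log₁₀(1.4131) ≈ 3.00 dB
∠G = (89.77°) − (87.71° + 45.00°) = -42.94°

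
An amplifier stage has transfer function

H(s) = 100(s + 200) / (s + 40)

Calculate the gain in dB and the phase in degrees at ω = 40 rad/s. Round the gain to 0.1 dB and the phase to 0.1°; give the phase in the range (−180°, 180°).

51.1 dB, -33.7°

At s = jω = j40:
zero (s+200): 200 + j40 → |·| = √(200²+40²) = √41600 ≈ 203.96, ∠ = arctan(40/200) ≈ 11.31°
pole (s+40): 40 + j40 → |·| = √(40²+40²) = √3200 ≈ 56.569, ∠ = arctan(40/40) ≈ 45.00°
|H| = 100 · 203.96 / 56.569 ≈ 360.55
Gain = 20 log₁₀(360.55) ≈ 51.14 dB
∠H = 11.31° − 45.00° = -33.69°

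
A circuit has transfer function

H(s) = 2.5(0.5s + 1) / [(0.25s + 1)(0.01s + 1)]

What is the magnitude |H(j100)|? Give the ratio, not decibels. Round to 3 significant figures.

At ω = 100 rad/s:
zero (1 + j100·0.5) = 1 + j50 → |·| ≈ 50.01, ∠ ≈ 88.85°
pole (1 + j100·0.25) = 1 + j25 → |·| ≈ 25.02, ∠ ≈ 87.71°
pole (1 + j100·0.01) = 1 + j1 → |·| ≈ 1.4142, ∠ ≈ 45.00°
|H| = 2.5 · 50.01 / (25.02 · 1.4142) ≈ 3.5334

3.53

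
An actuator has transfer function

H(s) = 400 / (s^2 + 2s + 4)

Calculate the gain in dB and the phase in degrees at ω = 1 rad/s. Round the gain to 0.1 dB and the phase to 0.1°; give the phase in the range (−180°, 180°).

40.9 dB, -33.7°

At s = jω = j1:
quadratic: (j1)² + 2·j1 + 4 = 3 + j2 → |·| ≈ 3.6056, ∠ ≈ 33.69°
|H| = 400 / 3.6056 ≈ 110.94
Gain = 20 log₁₀(110.94) ≈ 40.90 dB
∠H = 0.00° − 33.69° = -33.69°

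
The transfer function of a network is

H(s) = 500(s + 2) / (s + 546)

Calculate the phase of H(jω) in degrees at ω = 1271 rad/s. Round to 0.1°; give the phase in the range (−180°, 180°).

At s = jω = j1271:
zero (s+2): 2 + j1271 → |·| = √(2²+1271²) = √1615445 ≈ 1271, ∠ = arctan(1271/2) ≈ 89.91°
pole (s+546): 546 + j1271 → |·| = √(546²+1271²) = √1913557 ≈ 1383.3, ∠ = arctan(1271/546) ≈ 66.75°
∠H = 89.91° − 66.75° = 23.16°

23.2°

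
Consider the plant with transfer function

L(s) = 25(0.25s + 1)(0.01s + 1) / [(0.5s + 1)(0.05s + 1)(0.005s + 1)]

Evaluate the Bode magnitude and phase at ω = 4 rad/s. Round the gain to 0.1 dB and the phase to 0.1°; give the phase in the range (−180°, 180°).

23.8 dB, -28.6°

At ω = 4 rad/s:
zero (1 + j4·0.25) = 1 + j1 → |·| ≈ 1.4142, ∠ ≈ 45.00°
zero (1 + j4·0.01) = 1 + j0.04 → |·| ≈ 1.0008, ∠ ≈ 2.29°
pole (1 + j4·0.5) = 1 + j2 → |·| ≈ 2.2361, ∠ ≈ 63.43°
pole (1 + j4·0.05) = 1 + j0.2 → |·| ≈ 1.0198, ∠ ≈ 11.31°
pole (1 + j4·0.005) = 1 + j0.02 → |·| ≈ 1.0002, ∠ ≈ 1.15°
|L| = 25 · 1.4142 · 1.0008 / (2.2361 · 1.0198 · 1.0002) ≈ 15.513
Gain = 20 log₁₀(15.513) ≈ 23.81 dB
∠L = (45.00° + 2.29°) − (63.43° + 11.31° + 1.15°) = -28.60°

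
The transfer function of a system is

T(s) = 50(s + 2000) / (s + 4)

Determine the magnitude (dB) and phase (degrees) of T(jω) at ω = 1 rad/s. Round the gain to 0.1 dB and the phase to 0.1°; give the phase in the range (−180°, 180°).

87.7 dB, -14.0°

At s = jω = j1:
zero (s+2000): 2000 + j1 → |·| = √(2000²+1²) = √4000001 ≈ 2000, ∠ = arctan(1/2000) ≈ 0.03°
pole (s+4): 4 + j1 → |·| = √(4²+1²) = √17 ≈ 4.1231, ∠ = arctan(1/4) ≈ 14.04°
|T| = 50 · 2000 / 4.1231 ≈ 24254
Gain = 20 log₁₀(24254) ≈ 87.70 dB
∠T = 0.03° − 14.04° = -14.01°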